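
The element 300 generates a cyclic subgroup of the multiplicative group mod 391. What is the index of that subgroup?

ord(300) | φ(391) = φ(17·23) = (17−1)·(23−1) = 16·22 = 352 = 2^5 · 11.
Divisors of 352: 1, 2, 4, 8, 11, 16, 22, 32, 44, 88, 176, 352.
Test each divisor d:
300^1 ≡ 300
300^2 ≡ 70
300^4 ≡ 208
300^8 ≡ 254
300^11 ≡ 369
300^16 ≡ 1
The order of 300 is 16, so the subgroup it generates has 16 elements.
The index is φ(391) / ord(300) = 352 / 16 = 22.

22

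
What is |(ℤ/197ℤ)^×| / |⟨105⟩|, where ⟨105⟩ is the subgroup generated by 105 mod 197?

4

By Lagrange's theorem, ord_197(105) divides φ(197) = 197 − 1 = 196 = 2^2 · 7^2.
Divisors of 196: 1, 2, 4, 7, 14, 28, 49, 98, 196.
Evaluate successive powers at the divisors of 196:
105^1 ≡ 105 (mod 197)
105^2 ≡ 190 (mod 197)
105^4 ≡ 49 (mod 197)
105^7 ≡ 36 (mod 197)
105^14 ≡ 114 (mod 197)
105^28 ≡ 191 (mod 197)
105^49 ≡ 1 (mod 197) ✓
So ord_197(105) = 49, hence |⟨105⟩| = 49.
[(Z/197Z)^× : ⟨105⟩] = 196/49 = 4.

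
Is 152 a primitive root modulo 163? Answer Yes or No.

φ(163) = 163 − 1 = 162 = 2 · 3^4.
An element g generates (Z/163Z)^× iff g^(162/q) ≢ 1 (mod 163) for each prime q ∈ {2, 3}.
152^81 ≡ 1 (mod 163)  [q = 2: ≡ 1 ✗]
152^54 ≡ 58 (mod 163)  [q = 3: ≢ 1 ✓]
The check at q = 2 fails, so 152 generates a proper subgroup.

No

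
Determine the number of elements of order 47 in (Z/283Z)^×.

46

φ(283) = 283 − 1 = 282 = 2 · 3 · 47.
In a cyclic group of order 282, there are φ(d) elements of order d for each divisor d of 282, and zero for non-divisors.
47 | 282, and φ(47) = 47 − 1 = 46.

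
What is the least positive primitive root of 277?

φ(277) = 277 − 1 = 276 = 2^2 · 3 · 23.
g is a primitive root iff g^(276/q) ≢ 1 (mod 277) for each prime q ∈ {2, 3, 23}.
g = 2: 2^138 ≡ 276; 2^92 ≡ 1 — hits 1, so not a primitive root.
g = 3: 3^138 ≡ 1 — hits 1, so not a primitive root.
g = 4: 4^138 ≡ 1 — hits 1, so not a primitive root.
g = 5: 5^138 ≡ 276; 5^92 ≡ 116; 5^12 ≡ 27 — none is 1, so 5 is a primitive root.
Hence the least primitive root of 277 is 5.

5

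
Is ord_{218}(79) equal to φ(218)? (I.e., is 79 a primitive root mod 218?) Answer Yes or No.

φ(218) = φ(2)·φ(109) = 1·108 = 108 = 2^2 · 3^3.
Test 79^(108/q) mod 218 for each prime factor q of 108:
79^54 ≡ 217 (mod 218)  [q = 2: ≢ 1 ✓]
79^36 ≡ 45 (mod 218)  [q = 3: ≢ 1 ✓]
None equal 1, so ord_218(79) = 108: 79 is a primitive root.

Yes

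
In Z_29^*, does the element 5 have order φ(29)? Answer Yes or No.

No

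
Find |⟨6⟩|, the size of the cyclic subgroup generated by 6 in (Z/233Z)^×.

The order of 6 must divide φ(233) = 233 − 1 = 232 = 2^3 · 29.
Divisors of 232: 1, 2, 4, 8, 29, 58, 116, 232.
Check 6^d mod 233 for each divisor in increasing order:
6^1 ≡ 6 (mod 233)
6^2 ≡ 36 (mod 233)
6^4 ≡ 131 (mod 233)
6^8 ≡ 152 (mod 233)
6^29 ≡ 221 (mod 233)
6^58 ≡ 144 (mod 233)
6^116 ≡ 232 (mod 233)
6^232 ≡ 1 (mod 233) ✓
So ord_233(6) = 232.

232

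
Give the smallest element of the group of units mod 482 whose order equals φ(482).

7

φ(482) = φ(2)·φ(241) = 1·240 = 240 = 2^4 · 3 · 5.
Test candidates g = 2, 3, … against the prime factors q ∈ {2, 3, 5} of φ(482): g is a generator iff g^(240/q) ≢ 1 for every such q.
g = 2: gcd(2, 482) = 2 > 1, not a unit — skip.
g = 3: 3^120 ≡ 1 — hits 1, so not a primitive root.
g = 4: gcd(4, 482) = 2 > 1, not a unit — skip.
g = 5: 5^120 ≡ 1 — hits 1, so not a primitive root.
g = 6: gcd(6, 482) = 2 > 1, not a unit — skip.
g = 7: 7^120 ≡ 481; 7^80 ≡ 15; 7^48 ≡ 91 — none is 1, so 7 is a primitive root.
So 7 is the smallest generator of (Z/482Z)^×.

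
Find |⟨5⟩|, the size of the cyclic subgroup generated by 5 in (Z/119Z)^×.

By Lagrange's theorem, ord_119(5) divides φ(119) = φ(7·17) = (7−1)·(17−1) = 6·16 = 96 = 2^5 · 3.
Divisors of 96: 1, 2, 3, 4, 6, 8, 12, 16, 24, 32, 48, 96.
Evaluate successive powers at the divisors of 96:
5^1 ≡ 5
5^2 ≡ 25
5^3 ≡ 6
5^4 ≡ 30
5^6 ≡ 36
5^8 ≡ 67
5^12 ≡ 106
5^16 ≡ 86
5^24 ≡ 50
5^32 ≡ 18
5^48 ≡ 1
Therefore the multiplicative order of 5 modulo 119 is 48.

48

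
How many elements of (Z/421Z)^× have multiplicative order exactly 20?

8

φ(421) = 421 − 1 = 420 = 2^2 · 3 · 5 · 7.
In a cyclic group of order 420, there are φ(d) elements of order d for each divisor d of 420, and zero for non-divisors.
20 = 2^2 · 5 divides 420, and φ(20) = 8.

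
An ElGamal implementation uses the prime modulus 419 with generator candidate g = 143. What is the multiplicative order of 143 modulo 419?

418

By Lagrange's theorem, ord_419(143) divides φ(419) = 419 − 1 = 418 = 2 · 11 · 19.
Divisors of 418: 1, 2, 11, 19, 22, 38, 209, 418.
Check 143^d mod 419 for each divisor in increasing order:
143^1 ≡ 143 (mod 419)
143^2 ≡ 337 (mod 419)
143^11 ≡ 305 (mod 419)
143^19 ≡ 71 (mod 419)
143^22 ≡ 7 (mod 419)
143^38 ≡ 13 (mod 419)
143^209 ≡ 418 (mod 419)
143^418 ≡ 1 (mod 419) ✓
Therefore the multiplicative order of 143 modulo 419 is 418.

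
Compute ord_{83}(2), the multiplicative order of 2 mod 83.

Since 2 ∈ (Z/83Z)^×, its order divides φ(83) = 83 − 1 = 82 = 2 · 41.
Divisors of 82: 1, 2, 41, 82.
Compute 2^d (mod 83) for the divisors d until we hit 1:
2^1 ≡ 2 (mod 83)
2^2 ≡ 4 (mod 83)
2^41 ≡ 82 (mod 83)
2^82 ≡ 1 (mod 83) ✓
The smallest such exponent is 82, so the order of 2 is 82.

82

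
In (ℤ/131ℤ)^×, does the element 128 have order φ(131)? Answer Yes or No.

φ(131) = 131 − 1 = 130 = 2 · 5 · 13.
It suffices to check that the order of 128 is not a proper divisor of 130: compute 128^(130/q) for q ∈ {2, 5, 13}.
128^65 ≡ 130 (mod 131)  [q = 2: ≢ 1 ✓]
128^26 ≡ 58 (mod 131)  [q = 5: ≢ 1 ✓]
128^10 ≡ 99 (mod 131)  [q = 13: ≢ 1 ✓]
All checks pass, so 128 has order 130 and is a primitive root modulo 131.

Yes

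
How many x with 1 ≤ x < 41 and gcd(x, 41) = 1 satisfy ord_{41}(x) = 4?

2

φ(41) = 41 − 1 = 40 = 2^3 · 5.
In a cyclic group of order 40, there are φ(d) elements of order d for each divisor d of 40, and zero for non-divisors.
4 = 2^2 divides 40, and φ(4) = 2.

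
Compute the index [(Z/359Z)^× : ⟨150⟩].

2

ord(150) | φ(359) = 359 − 1 = 358 = 2 · 179.
Divisors of 358: 1, 2, 179, 358.
Test each divisor d:
150^1 ≡ 150
150^2 ≡ 242
150^179 ≡ 1
Thus |⟨150⟩| = ord(150) = 179.
[(Z/359Z)^× : ⟨150⟩] = 358/179 = 2.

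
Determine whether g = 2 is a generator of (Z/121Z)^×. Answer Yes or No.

Yes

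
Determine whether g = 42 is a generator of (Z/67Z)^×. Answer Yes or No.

No

φ(67) = 67 − 1 = 66 = 2 · 3 · 11.
An element g generates (Z/67Z)^× iff g^(66/q) ≢ 1 (mod 67) for each prime q ∈ {2, 3, 11}.
42^33 ≡ 66 (mod 67)  [q = 2: ≢ 1 ✓]
42^22 ≡ 1 (mod 67)  [q = 3: ≡ 1 ✗]
42^6 ≡ 62 (mod 67)  [q = 11: ≢ 1 ✓]
The check at q = 3 fails, so 42 generates a proper subgroup.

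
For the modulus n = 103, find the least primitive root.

5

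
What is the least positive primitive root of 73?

φ(73) = 73 − 1 = 72 = 2^3 · 3^2.
g is a primitive root iff g^(72/q) ≢ 1 (mod 73) for each prime q ∈ {2, 3}.
g = 2: 2^36 ≡ 1 — hits 1, so not a primitive root.
g = 3: 3^36 ≡ 1 — hits 1, so not a primitive root.
g = 4: 4^36 ≡ 1 — hits 1, so not a primitive root.
g = 5: 5^36 ≡ 72; 5^24 ≡ 8 — none is 1, so 5 is a primitive root.
So 5 is the smallest generator of (Z/73Z)^×.

5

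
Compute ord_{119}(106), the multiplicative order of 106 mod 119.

4

The order of 106 must divide φ(119) = φ(7·17) = (7−1)·(17−1) = 6·16 = 96 = 2^5 · 3.
Divisors of 96: 1, 2, 3, 4, 6, 8, 12, 16, 24, 32, 48, 96.
Check 106^d mod 119 for each divisor in increasing order:
106^1 ≡ 106
106^2 ≡ 50
106^3 ≡ 64
106^4 ≡ 1
The smallest such exponent is 4, so the order of 106 is 4.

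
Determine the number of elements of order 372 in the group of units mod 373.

120

φ(373) = 373 − 1 = 372 = 2^2 · 3 · 31.
(Z/373Z)^× is cyclic (|G| = 372); a cyclic group of order m has exactly φ(d) elements of each order d | m, and none otherwise.
372 = 2^2 · 3 · 31 divides 372, and φ(372) = 120.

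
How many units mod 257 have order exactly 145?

0

φ(257) = 257 − 1 = 256 = 2^8.
In a cyclic group of order 256, there are φ(d) elements of order d for each divisor d of 256, and zero for non-divisors.
Since 145 ∤ 256, the count is 0.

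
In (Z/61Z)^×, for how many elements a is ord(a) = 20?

φ(61) = 61 − 1 = 60 = 2^2 · 3 · 5.
Since (Z/61Z)^× is cyclic of order 60, the number of elements of order d is φ(d) when d | 60 and 0 otherwise.
20 = 2^2 · 5 divides 60, and φ(20) = 8.

8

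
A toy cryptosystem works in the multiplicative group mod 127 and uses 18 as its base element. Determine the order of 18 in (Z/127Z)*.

ord(18) | φ(127) = 127 − 1 = 126 = 2 · 3^2 · 7.
Divisors of 126: 1, 2, 3, 6, 7, 9, 14, 18, 21, 42, 63, 126.
Evaluate successive powers at the divisors of 126:
18^1 ≡ 18 (mod 127)
18^2 ≡ 70 (mod 127)
18^3 ≡ 117 (mod 127)
18^6 ≡ 100 (mod 127)
18^7 ≡ 22 (mod 127)
18^9 ≡ 16 (mod 127)
18^14 ≡ 103 (mod 127)
18^18 ≡ 2 (mod 127)
18^21 ≡ 107 (mod 127)
18^42 ≡ 19 (mod 127)
18^63 ≡ 1 (mod 127) ✓
Hence ord(18) = 63.

63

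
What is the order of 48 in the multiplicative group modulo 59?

Since 48 ∈ (Z/59Z)^×, its order divides φ(59) = 59 − 1 = 58 = 2 · 29.
Divisors of 58: 1, 2, 29, 58.
Compute 48^d (mod 59) for the divisors d until we hit 1:
48^1 ≡ 48 (mod 59)
48^2 ≡ 3 (mod 59)
48^29 ≡ 1 (mod 59) ✓
So ord_59(48) = 29.

29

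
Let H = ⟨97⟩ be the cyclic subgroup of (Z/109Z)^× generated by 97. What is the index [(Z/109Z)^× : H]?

Since 97 ∈ (Z/109Z)^×, its order divides φ(109) = 109 − 1 = 108 = 2^2 · 3^3.
Divisors of 108: 1, 2, 3, 4, 6, 9, 12, 18, 27, 36, 54, 108.
Check 97^d mod 109 for each divisor in increasing order:
97^1 ≡ 97
97^2 ≡ 35
97^3 ≡ 16
97^4 ≡ 26
97^6 ≡ 38
97^9 ≡ 63
97^12 ≡ 27
97^18 ≡ 45
97^27 ≡ 1
So ord_109(97) = 27, hence |⟨97⟩| = 27.
[(Z/109Z)^× : ⟨97⟩] = 108/27 = 4.

4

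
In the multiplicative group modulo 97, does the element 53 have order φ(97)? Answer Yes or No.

No

φ(97) = 97 − 1 = 96 = 2^5 · 3.
An element g generates (Z/97Z)^× iff g^(96/q) ≢ 1 (mod 97) for each prime q ∈ {2, 3}.
53^48 ≡ 1 (mod 97)  [q = 2: ≡ 1 ✗]
53^32 ≡ 35 (mod 97)  [q = 3: ≢ 1 ✓]
53^48 ≡ 1 shows ord(53) | 48, strictly less than φ(97); not a primitive root.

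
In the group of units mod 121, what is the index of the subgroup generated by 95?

ord(95) | φ(121) = φ(11^2) = 11·(11−1) = 110 = 2 · 5 · 11.
Divisors of 110: 1, 2, 5, 10, 11, 22, 55, 110.
Test each divisor d:
95^1 ≡ 95 (mod 121)
95^2 ≡ 71 (mod 121)
95^5 ≡ 98 (mod 121)
95^10 ≡ 45 (mod 121)
95^11 ≡ 40 (mod 121)
95^22 ≡ 27 (mod 121)
95^55 ≡ 120 (mod 121)
95^110 ≡ 1 (mod 121) ✓
The order of 95 is 110, so the subgroup it generates has 110 elements.
Index = |(Z/121Z)^×| / |⟨95⟩| = 110 / 110 = 1.

1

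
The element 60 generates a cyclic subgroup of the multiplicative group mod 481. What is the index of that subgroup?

36

Since 60 ∈ (Z/481Z)^×, its order divides φ(481) = φ(13·37) = (13−1)·(37−1) = 12·36 = 432 = 2^4 · 3^3.
Divisors of 432: 1, 2, 3, 4, 6, 8, 9, 12, 16, 18, 24, 27, 36, 48, 54, 72, 108, 144, 216, 432.
Evaluate successive powers at the divisors of 432:
60^1 ≡ 60 (mod 481)
60^2 ≡ 233 (mod 481)
60^3 ≡ 31 (mod 481)
60^4 ≡ 417 (mod 481)
60^6 ≡ 480 (mod 481)
60^8 ≡ 248 (mod 481)
60^9 ≡ 450 (mod 481)
60^12 ≡ 1 (mod 481) ✓
Thus |⟨60⟩| = ord(60) = 12.
Index = |(Z/481Z)^×| / |⟨60⟩| = 432 / 12 = 36.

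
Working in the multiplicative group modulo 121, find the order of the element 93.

By Lagrange's theorem, ord_121(93) divides φ(121) = φ(11^2) = 11·(11−1) = 110 = 2 · 5 · 11.
Divisors of 110: 1, 2, 5, 10, 11, 22, 55, 110.
Check 93^d mod 121 for each divisor in increasing order:
93^1 ≡ 93
93^2 ≡ 58
93^5 ≡ 67
93^10 ≡ 12
93^11 ≡ 27
93^22 ≡ 3
93^55 ≡ 1
Hence ord(93) = 55.

55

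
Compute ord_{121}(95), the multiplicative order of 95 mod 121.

110

Since 95 ∈ (Z/121Z)^×, its order divides φ(121) = φ(11^2) = 11·(11−1) = 110 = 2 · 5 · 11.
Divisors of 110: 1, 2, 5, 10, 11, 22, 55, 110.
Check 95^d mod 121 for each divisor in increasing order:
95^1 ≡ 95 (mod 121)
95^2 ≡ 71 (mod 121)
95^5 ≡ 98 (mod 121)
95^10 ≡ 45 (mod 121)
95^11 ≡ 40 (mod 121)
95^22 ≡ 27 (mod 121)
95^55 ≡ 120 (mod 121)
95^110 ≡ 1 (mod 121) ✓
Therefore the multiplicative order of 95 modulo 121 is 110.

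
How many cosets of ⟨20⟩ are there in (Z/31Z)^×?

Since 20 ∈ (Z/31Z)^×, its order divides φ(31) = 31 − 1 = 30 = 2 · 3 · 5.
Divisors of 30: 1, 2, 3, 5, 6, 10, 15, 30.
Compute 20^d (mod 31) for the divisors d until we hit 1:
20^1 ≡ 20 (mod 31)
20^2 ≡ 28 (mod 31)
20^3 ≡ 2 (mod 31)
20^5 ≡ 25 (mod 31)
20^6 ≡ 4 (mod 31)
20^10 ≡ 5 (mod 31)
20^15 ≡ 1 (mod 31) ✓
Thus |⟨20⟩| = ord(20) = 15.
The index is φ(31) / ord(20) = 30 / 15 = 2.

2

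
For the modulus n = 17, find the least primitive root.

φ(17) = 17 − 1 = 16 = 2^4.
Test candidates g = 2, 3, … against the prime factors q ∈ {2} of φ(17): g is a generator iff g^(16/q) ≢ 1 for every such q.
g = 2: 2^8 ≡ 1 — hits 1, so not a primitive root.
g = 3: 3^8 ≡ 16 — none is 1, so 3 is a primitive root.
The smallest primitive root modulo 17 is 3.

3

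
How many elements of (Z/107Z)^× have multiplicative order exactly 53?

52

φ(107) = 107 − 1 = 106 = 2 · 53.
(Z/107Z)^× is cyclic (|G| = 106); a cyclic group of order m has exactly φ(d) elements of each order d | m, and none otherwise.
53 | 106, and φ(53) = 53 − 1 = 52.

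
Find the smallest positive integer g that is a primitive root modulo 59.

2

φ(59) = 59 − 1 = 58 = 2 · 29.
g is a primitive root iff g^(58/q) ≢ 1 (mod 59) for each prime q ∈ {2, 29}.
g = 2: 2^29 ≡ 58; 2^2 ≡ 4 — none is 1, so 2 is a primitive root.
The smallest primitive root modulo 59 is 2.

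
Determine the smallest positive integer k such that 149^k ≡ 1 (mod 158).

78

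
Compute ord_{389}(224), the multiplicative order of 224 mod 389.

ord(224) | φ(389) = 389 − 1 = 388 = 2^2 · 97.
Divisors of 388: 1, 2, 4, 97, 194, 388.
Compute 224^d (mod 389) for the divisors d until we hit 1:
224^1 ≡ 224
224^2 ≡ 384
224^4 ≡ 25
224^97 ≡ 115
224^194 ≡ 388
224^388 ≡ 1
Therefore the multiplicative order of 224 modulo 389 is 388.

388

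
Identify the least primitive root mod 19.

2

φ(19) = 19 − 1 = 18 = 2 · 3^2.
g is a primitive root iff g^(18/q) ≢ 1 (mod 19) for each prime q ∈ {2, 3}.
g = 2: 2^9 ≡ 18; 2^6 ≡ 7 — none is 1, so 2 is a primitive root.
So 2 is the smallest generator of (Z/19Z)^×.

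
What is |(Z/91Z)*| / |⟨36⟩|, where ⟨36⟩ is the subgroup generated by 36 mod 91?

ord(36) | φ(91) = φ(7·13) = (7−1)·(13−1) = 6·12 = 72 = 2^3 · 3^2.
Divisors of 72: 1, 2, 3, 4, 6, 8, 9, 12, 18, 24, 36, 72.
Check 36^d mod 91 for each divisor in increasing order:
36^1 ≡ 36 (mod 91)
36^2 ≡ 22 (mod 91)
36^3 ≡ 64 (mod 91)
36^4 ≡ 29 (mod 91)
36^6 ≡ 1 (mod 91) ✓
Thus |⟨36⟩| = ord(36) = 6.
[(Z/91Z)^× : ⟨36⟩] = 72/6 = 12.

12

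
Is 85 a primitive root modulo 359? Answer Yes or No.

No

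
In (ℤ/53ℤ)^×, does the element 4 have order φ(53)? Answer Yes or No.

φ(53) = 53 − 1 = 52 = 2^2 · 13.
It suffices to check that the order of 4 is not a proper divisor of 52: compute 4^(52/q) for q ∈ {2, 13}.
4^26 ≡ 1 (mod 53)  [q = 2: ≡ 1 ✗]
4^4 ≡ 44 (mod 53)  [q = 13: ≢ 1 ✓]
Since 4^26 ≡ 1, the order of 4 divides 26 < 52, so 4 is not a primitive root.

No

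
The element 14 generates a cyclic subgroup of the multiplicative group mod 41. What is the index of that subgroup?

By Lagrange's theorem, ord_41(14) divides φ(41) = 41 − 1 = 40 = 2^3 · 5.
Divisors of 40: 1, 2, 4, 5, 8, 10, 20, 40.
Test each divisor d:
14^1 ≡ 14
14^2 ≡ 32
14^4 ≡ 40
14^5 ≡ 27
14^8 ≡ 1
The order of 14 is 8, so the subgroup it generates has 8 elements.
Index = |(Z/41Z)^×| / |⟨14⟩| = 40 / 8 = 5.

5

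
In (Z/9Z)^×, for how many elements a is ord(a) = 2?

φ(9) = φ(3^2) = 3·(3−1) = 6 = 2 · 3.
In a cyclic group of order 6, there are φ(d) elements of order d for each divisor d of 6, and zero for non-divisors.
2 | 6, and φ(2) = 2 − 1 = 1.

1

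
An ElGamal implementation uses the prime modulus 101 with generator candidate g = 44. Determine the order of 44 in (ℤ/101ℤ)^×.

20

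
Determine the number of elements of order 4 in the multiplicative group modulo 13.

2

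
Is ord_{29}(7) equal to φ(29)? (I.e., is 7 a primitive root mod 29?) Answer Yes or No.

φ(29) = 29 − 1 = 28 = 2^2 · 7.
7 is a primitive root mod 29 iff 7^(φ(29)/q) ≢ 1 for every prime q | φ(29), i.e. q ∈ {2, 7}.
7^14 ≡ 1 (mod 29)  [q = 2: ≡ 1 ✗]
7^4 ≡ 23 (mod 29)  [q = 7: ≢ 1 ✓]
Since 7^14 ≡ 1, the order of 7 divides 14 < 28, so 7 is not a primitive root.

No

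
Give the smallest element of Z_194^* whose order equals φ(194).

5

φ(194) = φ(2)·φ(97) = 1·96 = 96 = 2^5 · 3.
Test candidates g = 2, 3, … against the prime factors q ∈ {2, 3} of φ(194): g is a generator iff g^(96/q) ≢ 1 for every such q.
g = 2: gcd(2, 194) = 2 > 1, not a unit — skip.
g = 3: 3^48 ≡ 1 — hits 1, so not a primitive root.
g = 4: gcd(4, 194) = 2 > 1, not a unit — skip.
g = 5: 5^48 ≡ 193; 5^32 ≡ 35 — none is 1, so 5 is a primitive root.
The smallest primitive root modulo 194 is 5.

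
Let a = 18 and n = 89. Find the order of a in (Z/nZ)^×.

By Lagrange's theorem, ord_89(18) divides φ(89) = 89 − 1 = 88 = 2^3 · 11.
Divisors of 88: 1, 2, 4, 8, 11, 22, 44, 88.
Test each divisor d:
18^1 ≡ 18 (mod 89)
18^2 ≡ 57 (mod 89)
18^4 ≡ 45 (mod 89)
18^8 ≡ 67 (mod 89)
18^11 ≡ 34 (mod 89)
18^22 ≡ 88 (mod 89)
18^44 ≡ 1 (mod 89) ✓
The smallest such exponent is 44, so the order of 18 is 44.

44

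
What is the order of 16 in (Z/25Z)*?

The order of 16 must divide φ(25) = φ(5^2) = 5·(5−1) = 20 = 2^2 · 5.
Divisors of 20: 1, 2, 4, 5, 10, 20.
Check 16^d mod 25 for each divisor in increasing order:
16^1 ≡ 16 (mod 25)
16^2 ≡ 6 (mod 25)
16^4 ≡ 11 (mod 25)
16^5 ≡ 1 (mod 25) ✓
The smallest such exponent is 5, so the order of 16 is 5.

5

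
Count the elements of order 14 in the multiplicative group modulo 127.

6

φ(127) = 127 − 1 = 126 = 2 · 3^2 · 7.
Since (Z/127Z)^× is cyclic of order 126, the number of elements of order d is φ(d) when d | 126 and 0 otherwise.
14 = 2 · 7 divides 126, and φ(14) = 6.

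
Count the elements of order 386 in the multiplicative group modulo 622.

φ(622) = φ(2)·φ(311) = 1·310 = 310 = 2 · 5 · 31.
(Z/622Z)^× is cyclic (|G| = 310); a cyclic group of order m has exactly φ(d) elements of each order d | m, and none otherwise.
Since 386 ∤ 310, the count is 0.

0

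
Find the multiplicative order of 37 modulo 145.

28

ord(37) | φ(145) = φ(5·29) = (5−1)·(29−1) = 4·28 = 112 = 2^4 · 7.
Divisors of 112: 1, 2, 4, 7, 8, 14, 16, 28, 56, 112.
Compute 37^d (mod 145) for the divisors d until we hit 1:
37^1 ≡ 37 (mod 145)
37^2 ≡ 64 (mod 145)
37^4 ≡ 36 (mod 145)
37^7 ≡ 133 (mod 145)
37^8 ≡ 136 (mod 145)
37^14 ≡ 144 (mod 145)
37^16 ≡ 81 (mod 145)
37^28 ≡ 1 (mod 145) ✓
Therefore the multiplicative order of 37 modulo 145 is 28.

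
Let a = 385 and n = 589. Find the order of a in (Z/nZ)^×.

Since 385 ∈ (Z/589Z)^×, its order divides φ(589) = φ(19·31) = (19−1)·(31−1) = 18·30 = 540 = 2^2 · 3^3 · 5.
Divisors of 540: 1, 2, 3, 4, 5, 6, 9, 10, 12, 15, 18, 20, 27, 30, 36, 45, 54, 60, 90, 108, 135, 180, 270, 540.
Test each divisor d:
385^1 ≡ 385 (mod 589)
385^2 ≡ 386 (mod 589)
385^3 ≡ 182 (mod 589)
385^4 ≡ 568 (mod 589)
385^5 ≡ 161 (mod 589)
385^6 ≡ 140 (mod 589)
385^9 ≡ 153 (mod 589)
385^10 ≡ 5 (mod 589)
385^12 ≡ 163 (mod 589)
385^15 ≡ 216 (mod 589)
385^18 ≡ 438 (mod 589)
385^20 ≡ 25 (mod 589)
385^27 ≡ 457 (mod 589)
385^30 ≡ 125 (mod 589)
385^36 ≡ 419 (mod 589)
385^45 ≡ 495 (mod 589)
385^54 ≡ 343 (mod 589)
385^60 ≡ 311 (mod 589)
385^90 ≡ 1 (mod 589) ✓
Therefore the multiplicative order of 385 modulo 589 is 90.

90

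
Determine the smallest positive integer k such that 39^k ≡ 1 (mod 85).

16

By Lagrange's theorem, ord_85(39) divides φ(85) = φ(5·17) = (5−1)·(17−1) = 4·16 = 64 = 2^6.
Divisors of 64: 1, 2, 4, 8, 16, 32, 64.
Test each divisor d:
39^1 ≡ 39 (mod 85)
39^2 ≡ 76 (mod 85)
39^4 ≡ 81 (mod 85)
39^8 ≡ 16 (mod 85)
39^16 ≡ 1 (mod 85) ✓
Hence ord(39) = 16.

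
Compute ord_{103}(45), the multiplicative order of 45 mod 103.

Since 45 ∈ (Z/103Z)^×, its order divides φ(103) = 103 − 1 = 102 = 2 · 3 · 17.
Divisors of 102: 1, 2, 3, 6, 17, 34, 51, 102.
Test each divisor d:
45^1 ≡ 45 (mod 103)
45^2 ≡ 68 (mod 103)
45^3 ≡ 73 (mod 103)
45^6 ≡ 76 (mod 103)
45^17 ≡ 57 (mod 103)
45^34 ≡ 56 (mod 103)
45^51 ≡ 102 (mod 103)
45^102 ≡ 1 (mod 103) ✓
Hence ord(45) = 102.

102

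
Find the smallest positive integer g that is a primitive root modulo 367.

φ(367) = 367 − 1 = 366 = 2 · 3 · 61.
g is a primitive root iff g^(366/q) ≢ 1 (mod 367) for each prime q ∈ {2, 3, 61}.
g = 2: 2^183 ≡ 1 — hits 1, so not a primitive root.
g = 3: 3^183 ≡ 366; 3^122 ≡ 1 — hits 1, so not a primitive root.
g = 4: 4^183 ≡ 1 — hits 1, so not a primitive root.
g = 5: 5^183 ≡ 366; 5^122 ≡ 1 — hits 1, so not a primitive root.
g = 6: 6^183 ≡ 366; 6^122 ≡ 283; 6^6 ≡ 47 — none is 1, so 6 is a primitive root.
Hence the least primitive root of 367 is 6.

6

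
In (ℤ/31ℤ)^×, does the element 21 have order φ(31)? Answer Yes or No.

Yes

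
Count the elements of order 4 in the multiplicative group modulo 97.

2

φ(97) = 97 − 1 = 96 = 2^5 · 3.
In a cyclic group of order 96, there are φ(d) elements of order d for each divisor d of 96, and zero for non-divisors.
4 = 2^2 divides 96, and φ(4) = 2.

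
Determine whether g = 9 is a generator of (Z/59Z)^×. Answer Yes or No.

No

φ(59) = 59 − 1 = 58 = 2 · 29.
Test 9^(58/q) mod 59 for each prime factor q of 58:
9^29 ≡ 1 (mod 59)  [q = 2: ≡ 1 ✗]
9^2 ≡ 22 (mod 59)  [q = 29: ≢ 1 ✓]
The check at q = 2 fails, so 9 generates a proper subgroup.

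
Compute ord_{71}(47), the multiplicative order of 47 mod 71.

70

Since 47 ∈ (Z/71Z)^×, its order divides φ(71) = 71 − 1 = 70 = 2 · 5 · 7.
Divisors of 70: 1, 2, 5, 7, 10, 14, 35, 70.
Test each divisor d:
47^1 ≡ 47
47^2 ≡ 8
47^5 ≡ 26
47^7 ≡ 66
47^10 ≡ 37
47^14 ≡ 25
47^35 ≡ 70
47^70 ≡ 1
The smallest such exponent is 70, so the order of 47 is 70.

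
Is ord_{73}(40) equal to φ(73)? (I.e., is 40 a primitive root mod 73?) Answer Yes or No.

Yes

φ(73) = 73 − 1 = 72 = 2^3 · 3^2.
40 is a primitive root mod 73 iff 40^(φ(73)/q) ≢ 1 for every prime q | φ(73), i.e. q ∈ {2, 3}.
40^36 ≡ 72 (mod 73)  [q = 2: ≢ 1 ✓]
40^24 ≡ 8 (mod 73)  [q = 3: ≢ 1 ✓]
Every test exponent gives a nontrivial residue, hence 40 generates the full group.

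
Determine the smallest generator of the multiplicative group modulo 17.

φ(17) = 17 − 1 = 16 = 2^4.
g is a primitive root iff g^(16/q) ≢ 1 (mod 17) for each prime q ∈ {2}.
g = 2: 2^8 ≡ 1 — hits 1, so not a primitive root.
g = 3: 3^8 ≡ 16 — none is 1, so 3 is a primitive root.
The smallest primitive root modulo 17 is 3.

3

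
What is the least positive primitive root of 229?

φ(229) = 229 − 1 = 228 = 2^2 · 3 · 19.
Test candidates g = 2, 3, … against the prime factors q ∈ {2, 3, 19} of φ(229): g is a generator iff g^(228/q) ≢ 1 for every such q.
g = 2: 2^114 ≡ 228; 2^76 ≡ 1 — hits 1, so not a primitive root.
g = 3: 3^114 ≡ 1 — hits 1, so not a primitive root.
g = 4: 4^114 ≡ 1 — hits 1, so not a primitive root.
g = 5: 5^114 ≡ 1 — hits 1, so not a primitive root.
g = 6: 6^114 ≡ 228; 6^76 ≡ 134; 6^12 ≡ 165 — none is 1, so 6 is a primitive root.
The smallest primitive root modulo 229 is 6.

6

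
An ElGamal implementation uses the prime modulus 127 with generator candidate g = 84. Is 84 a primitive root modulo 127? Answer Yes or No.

φ(127) = 127 − 1 = 126 = 2 · 3^2 · 7.
Test 84^(126/q) mod 127 for each prime factor q of 126:
84^63 ≡ 1 (mod 127)  [q = 2: ≡ 1 ✗]
84^42 ≡ 19 (mod 127)  [q = 3: ≢ 1 ✓]
84^18 ≡ 4 (mod 127)  [q = 7: ≢ 1 ✓]
Since 84^63 ≡ 1, the order of 84 divides 63 < 126, so 84 is not a primitive root.

No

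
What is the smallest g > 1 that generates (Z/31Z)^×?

φ(31) = 31 − 1 = 30 = 2 · 3 · 5.
g is a primitive root iff g^(30/q) ≢ 1 (mod 31) for each prime q ∈ {2, 3, 5}.
g = 2: 2^15 ≡ 1 — hits 1, so not a primitive root.
g = 3: 3^15 ≡ 30; 3^10 ≡ 25; 3^6 ≡ 16 — none is 1, so 3 is a primitive root.
So 3 is the smallest generator of (Z/31Z)^×.

3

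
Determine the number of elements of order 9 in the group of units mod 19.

φ(19) = 19 − 1 = 18 = 2 · 3^2.
(Z/19Z)^× is cyclic (|G| = 18); a cyclic group of order m has exactly φ(d) elements of each order d | m, and none otherwise.
9 = 3^2 divides 18, and φ(9) = 6.

6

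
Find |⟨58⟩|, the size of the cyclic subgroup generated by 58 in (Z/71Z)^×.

By Lagrange's theorem, ord_71(58) divides φ(71) = 71 − 1 = 70 = 2 · 5 · 7.
Divisors of 70: 1, 2, 5, 7, 10, 14, 35, 70.
Compute 58^d (mod 71) for the divisors d until we hit 1:
58^1 ≡ 58 (mod 71)
58^2 ≡ 27 (mod 71)
58^5 ≡ 37 (mod 71)
58^7 ≡ 5 (mod 71)
58^10 ≡ 20 (mod 71)
58^14 ≡ 25 (mod 71)
58^35 ≡ 1 (mod 71) ✓
Therefore the multiplicative order of 58 modulo 71 is 35.

35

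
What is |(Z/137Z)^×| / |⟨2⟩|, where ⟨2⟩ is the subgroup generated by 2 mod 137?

2

Since 2 ∈ (Z/137Z)^×, its order divides φ(137) = 137 − 1 = 136 = 2^3 · 17.
Divisors of 136: 1, 2, 4, 8, 17, 34, 68, 136.
Compute 2^d (mod 137) for the divisors d until we hit 1:
2^1 ≡ 2 (mod 137)
2^2 ≡ 4 (mod 137)
2^4 ≡ 16 (mod 137)
2^8 ≡ 119 (mod 137)
2^17 ≡ 100 (mod 137)
2^34 ≡ 136 (mod 137)
2^68 ≡ 1 (mod 137) ✓
Thus |⟨2⟩| = ord(2) = 68.
Index = |(Z/137Z)^×| / |⟨2⟩| = 136 / 68 = 2.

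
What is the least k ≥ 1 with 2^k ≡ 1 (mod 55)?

20

The order of 2 must divide φ(55) = φ(5·11) = (5−1)·(11−1) = 4·10 = 40 = 2^3 · 5.
Divisors of 40: 1, 2, 4, 5, 8, 10, 20, 40.
Check 2^d mod 55 for each divisor in increasing order:
2^1 ≡ 2
2^2 ≡ 4
2^4 ≡ 16
2^5 ≡ 32
2^8 ≡ 36
2^10 ≡ 34
2^20 ≡ 1
Hence ord(2) = 20.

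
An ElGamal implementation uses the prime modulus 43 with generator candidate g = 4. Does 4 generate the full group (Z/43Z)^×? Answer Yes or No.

No

φ(43) = 43 − 1 = 42 = 2 · 3 · 7.
It suffices to check that the order of 4 is not a proper divisor of 42: compute 4^(42/q) for q ∈ {2, 3, 7}.
4^21 ≡ 1 (mod 43)  [q = 2: ≡ 1 ✗]
4^14 ≡ 1 (mod 43)  [q = 3: ≡ 1 ✗]
4^6 ≡ 11 (mod 43)  [q = 7: ≢ 1 ✓]
Since 4^21 ≡ 1, the order of 4 divides 21 < 42, so 4 is not a primitive root.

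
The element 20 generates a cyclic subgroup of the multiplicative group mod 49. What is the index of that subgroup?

The order of 20 must divide φ(49) = φ(7^2) = 7·(7−1) = 42 = 2 · 3 · 7.
Divisors of 42: 1, 2, 3, 6, 7, 14, 21, 42.
Evaluate successive powers at the divisors of 42:
20^1 ≡ 20 (mod 49)
20^2 ≡ 8 (mod 49)
20^3 ≡ 13 (mod 49)
20^6 ≡ 22 (mod 49)
20^7 ≡ 48 (mod 49)
20^14 ≡ 1 (mod 49) ✓
Thus |⟨20⟩| = ord(20) = 14.
[(Z/49Z)^× : ⟨20⟩] = 42/14 = 3.

3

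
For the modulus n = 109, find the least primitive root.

φ(109) = 109 − 1 = 108 = 2^2 · 3^3.
g is a primitive root iff g^(108/q) ≢ 1 (mod 109) for each prime q ∈ {2, 3}.
g = 2: 2^54 ≡ 108; 2^36 ≡ 1 — hits 1, so not a primitive root.
g = 3: 3^54 ≡ 1 — hits 1, so not a primitive root.
g = 4: 4^54 ≡ 1 — hits 1, so not a primitive root.
g = 5: 5^54 ≡ 1 — hits 1, so not a primitive root.
g = 6: 6^54 ≡ 108; 6^36 ≡ 63 — none is 1, so 6 is a primitive root.
Hence the least primitive root of 109 is 6.

6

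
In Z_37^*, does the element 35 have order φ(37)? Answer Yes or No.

Yes

φ(37) = 37 − 1 = 36 = 2^2 · 3^2.
35 is a primitive root mod 37 iff 35^(φ(37)/q) ≢ 1 for every prime q | φ(37), i.e. q ∈ {2, 3}.
35^18 ≡ 36 (mod 37)  [q = 2: ≢ 1 ✓]
35^12 ≡ 26 (mod 37)  [q = 3: ≢ 1 ✓]
Every test exponent gives a nontrivial residue, hence 35 generates the full group.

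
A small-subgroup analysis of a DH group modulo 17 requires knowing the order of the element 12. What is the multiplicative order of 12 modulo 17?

16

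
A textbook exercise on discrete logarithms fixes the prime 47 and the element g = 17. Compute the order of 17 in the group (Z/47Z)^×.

23

The order of 17 must divide φ(47) = 47 − 1 = 46 = 2 · 23.
Divisors of 46: 1, 2, 23, 46.
Evaluate successive powers at the divisors of 46:
17^1 ≡ 17 (mod 47)
17^2 ≡ 7 (mod 47)
17^23 ≡ 1 (mod 47) ✓
The smallest such exponent is 23, so the order of 17 is 23.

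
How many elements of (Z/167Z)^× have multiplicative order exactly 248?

φ(167) = 167 − 1 = 166 = 2 · 83.
In a cyclic group of order 166, there are φ(d) elements of order d for each divisor d of 166, and zero for non-divisors.
248 does not divide 166, so no element of (Z/167Z)^× has order 248.

0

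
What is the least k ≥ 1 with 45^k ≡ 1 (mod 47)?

46

ord(45) | φ(47) = 47 − 1 = 46 = 2 · 23.
Divisors of 46: 1, 2, 23, 46.
Check 45^d mod 47 for each divisor in increasing order:
45^1 ≡ 45 (mod 47)
45^2 ≡ 4 (mod 47)
45^23 ≡ 46 (mod 47)
45^46 ≡ 1 (mod 47) ✓
Therefore the multiplicative order of 45 modulo 47 is 46.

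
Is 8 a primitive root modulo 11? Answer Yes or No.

φ(11) = 11 − 1 = 10 = 2 · 5.
An element g generates (Z/11Z)^× iff g^(10/q) ≢ 1 (mod 11) for each prime q ∈ {2, 5}.
8^5 ≡ 10 (mod 11)  [q = 2: ≢ 1 ✓]
8^2 ≡ 9 (mod 11)  [q = 5: ≢ 1 ✓]
All checks pass, so 8 has order 10 and is a primitive root modulo 11.

Yes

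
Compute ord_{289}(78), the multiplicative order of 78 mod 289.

272

By Lagrange's theorem, ord_289(78) divides φ(289) = φ(17^2) = 17·(17−1) = 272 = 2^4 · 17.
Divisors of 272: 1, 2, 4, 8, 16, 17, 34, 68, 136, 272.
Test each divisor d:
78^1 ≡ 78
78^2 ≡ 15
78^4 ≡ 225
78^8 ≡ 50
78^16 ≡ 188
78^17 ≡ 214
78^34 ≡ 134
78^68 ≡ 38
78^136 ≡ 288
78^272 ≡ 1
The smallest such exponent is 272, so the order of 78 is 272.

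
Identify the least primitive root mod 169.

2

φ(169) = φ(13^2) = 13·(13−1) = 156 = 2^2 · 3 · 13.
g is a primitive root iff g^(156/q) ≢ 1 (mod 169) for each prime q ∈ {2, 3, 13}.
g = 2: 2^78 ≡ 168; 2^52 ≡ 146; 2^12 ≡ 40 — none is 1, so 2 is a primitive root.
The smallest primitive root modulo 169 is 2.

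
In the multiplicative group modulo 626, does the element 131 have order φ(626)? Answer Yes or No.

No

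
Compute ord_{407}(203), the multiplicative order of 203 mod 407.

ord(203) | φ(407) = φ(11·37) = (11−1)·(37−1) = 10·36 = 360 = 2^3 · 3^2 · 5.
Divisors of 360: 1, 2, 3, 4, 5, 6, 8, 9, 10, 12, 15, 18, 20, 24, 30, 36, 40, 45, 60, 72, 90, 120, 180, 360.
Test each divisor d:
203^1 ≡ 203 (mod 407)
203^2 ≡ 102 (mod 407)
203^3 ≡ 356 (mod 407)
203^4 ≡ 229 (mod 407)
203^5 ≡ 89 (mod 407)
203^6 ≡ 159 (mod 407)
203^8 ≡ 345 (mod 407)
203^9 ≡ 31 (mod 407)
203^10 ≡ 188 (mod 407)
203^12 ≡ 47 (mod 407)
203^15 ≡ 45 (mod 407)
203^18 ≡ 147 (mod 407)
203^20 ≡ 342 (mod 407)
203^24 ≡ 174 (mod 407)
203^30 ≡ 397 (mod 407)
203^36 ≡ 38 (mod 407)
203^40 ≡ 155 (mod 407)
203^45 ≡ 364 (mod 407)
203^60 ≡ 100 (mod 407)
203^72 ≡ 223 (mod 407)
203^90 ≡ 221 (mod 407)
203^120 ≡ 232 (mod 407)
203^180 ≡ 1 (mod 407) ✓
Hence ord(203) = 180.

180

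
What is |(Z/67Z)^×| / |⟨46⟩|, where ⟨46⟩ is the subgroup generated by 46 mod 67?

Since 46 ∈ (Z/67Z)^×, its order divides φ(67) = 67 − 1 = 66 = 2 · 3 · 11.
Divisors of 66: 1, 2, 3, 6, 11, 22, 33, 66.
Evaluate successive powers at the divisors of 66:
46^1 ≡ 46 (mod 67)
46^2 ≡ 39 (mod 67)
46^3 ≡ 52 (mod 67)
46^6 ≡ 24 (mod 67)
46^11 ≡ 30 (mod 67)
46^22 ≡ 29 (mod 67)
46^33 ≡ 66 (mod 67)
46^66 ≡ 1 (mod 67) ✓
The order of 46 is 66, so the subgroup it generates has 66 elements.
The index is φ(67) / ord(46) = 66 / 66 = 1.

1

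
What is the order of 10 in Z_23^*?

22

By Lagrange's theorem, ord_23(10) divides φ(23) = 23 − 1 = 22 = 2 · 11.
Divisors of 22: 1, 2, 11, 22.
Test each divisor d:
10^1 ≡ 10 (mod 23)
10^2 ≡ 8 (mod 23)
10^11 ≡ 22 (mod 23)
10^22 ≡ 1 (mod 23) ✓
The smallest such exponent is 22, so the order of 10 is 22.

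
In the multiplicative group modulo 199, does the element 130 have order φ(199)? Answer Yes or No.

No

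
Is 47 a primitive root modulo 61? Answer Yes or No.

No

φ(61) = 61 − 1 = 60 = 2^2 · 3 · 5.
47 is a primitive root mod 61 iff 47^(φ(61)/q) ≢ 1 for every prime q | φ(61), i.e. q ∈ {2, 3, 5}.
47^30 ≡ 1 (mod 61)  [q = 2: ≡ 1 ✗]
47^20 ≡ 13 (mod 61)  [q = 3: ≢ 1 ✓]
47^12 ≡ 1 (mod 61)  [q = 5: ≡ 1 ✗]
The check at q = 2 fails, so 47 generates a proper subgroup.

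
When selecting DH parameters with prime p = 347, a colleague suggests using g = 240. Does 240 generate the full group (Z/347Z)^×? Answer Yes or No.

Yes

φ(347) = 347 − 1 = 346 = 2 · 173.
Test 240^(346/q) mod 347 for each prime factor q of 346:
240^173 ≡ 346 (mod 347)  [q = 2: ≢ 1 ✓]
240^2 ≡ 345 (mod 347)  [q = 173: ≢ 1 ✓]
Every test exponent gives a nontrivial residue, hence 240 generates the full group.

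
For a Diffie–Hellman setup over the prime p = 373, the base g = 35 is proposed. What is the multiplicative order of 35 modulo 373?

The order of 35 must divide φ(373) = 373 − 1 = 372 = 2^2 · 3 · 31.
Divisors of 372: 1, 2, 3, 4, 6, 12, 31, 62, 93, 124, 186, 372.
Evaluate successive powers at the divisors of 372:
35^1 ≡ 35
35^2 ≡ 106
35^3 ≡ 353
35^4 ≡ 46
35^6 ≡ 27
35^12 ≡ 356
35^31 ≡ 69
35^62 ≡ 285
35^93 ≡ 269
35^124 ≡ 284
35^186 ≡ 372
35^372 ≡ 1
The smallest such exponent is 372, so the order of 35 is 372.

372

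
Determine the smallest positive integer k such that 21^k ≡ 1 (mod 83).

By Lagrange's theorem, ord_83(21) divides φ(83) = 83 − 1 = 82 = 2 · 41.
Divisors of 82: 1, 2, 41, 82.
Evaluate successive powers at the divisors of 82:
21^1 ≡ 21 (mod 83)
21^2 ≡ 26 (mod 83)
21^41 ≡ 1 (mod 83) ✓
Hence ord(21) = 41.

41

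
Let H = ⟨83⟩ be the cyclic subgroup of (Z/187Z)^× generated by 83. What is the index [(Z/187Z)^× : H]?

4

ord(83) | φ(187) = φ(11·17) = (11−1)·(17−1) = 10·16 = 160 = 2^5 · 5.
Divisors of 160: 1, 2, 4, 5, 8, 10, 16, 20, 32, 40, 80, 160.
Test each divisor d:
83^1 ≡ 83 (mod 187)
83^2 ≡ 157 (mod 187)
83^4 ≡ 152 (mod 187)
83^5 ≡ 87 (mod 187)
83^8 ≡ 103 (mod 187)
83^10 ≡ 89 (mod 187)
83^16 ≡ 137 (mod 187)
83^20 ≡ 67 (mod 187)
83^32 ≡ 69 (mod 187)
83^40 ≡ 1 (mod 187) ✓
The order of 83 is 40, so the subgroup it generates has 40 elements.
Index = |(Z/187Z)^×| / |⟨83⟩| = 160 / 40 = 4.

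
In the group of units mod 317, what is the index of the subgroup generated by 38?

The order of 38 must divide φ(317) = 317 − 1 = 316 = 2^2 · 79.
Divisors of 316: 1, 2, 4, 79, 158, 316.
Evaluate successive powers at the divisors of 316:
38^1 ≡ 38 (mod 317)
38^2 ≡ 176 (mod 317)
38^4 ≡ 227 (mod 317)
38^79 ≡ 1 (mod 317) ✓
So ord_317(38) = 79, hence |⟨38⟩| = 79.
Index = |(Z/317Z)^×| / |⟨38⟩| = 316 / 79 = 4.

4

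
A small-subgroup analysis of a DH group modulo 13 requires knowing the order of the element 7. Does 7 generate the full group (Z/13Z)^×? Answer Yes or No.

φ(13) = 13 − 1 = 12 = 2^2 · 3.
It suffices to check that the order of 7 is not a proper divisor of 12: compute 7^(12/q) for q ∈ {2, 3}.
7^6 ≡ 12 (mod 13)  [q = 2: ≢ 1 ✓]
7^4 ≡ 9 (mod 13)  [q = 3: ≢ 1 ✓]
None equal 1, so ord_13(7) = 12: 7 is a primitive root.

Yes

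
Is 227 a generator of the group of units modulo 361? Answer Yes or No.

φ(361) = φ(19^2) = 19·(19−1) = 342 = 2 · 3^2 · 19.
227 is a primitive root mod 361 iff 227^(φ(361)/q) ≢ 1 for every prime q | φ(361), i.e. q ∈ {2, 3, 19}.
227^171 ≡ 360 (mod 361)  [q = 2: ≢ 1 ✓]
227^114 ≡ 1 (mod 361)  [q = 3: ≡ 1 ✗]
227^18 ≡ 229 (mod 361)  [q = 19: ≢ 1 ✓]
227^114 ≡ 1 shows ord(227) | 114, strictly less than φ(361); not a primitive root.

No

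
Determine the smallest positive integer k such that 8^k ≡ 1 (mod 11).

ord(8) | φ(11) = 11 − 1 = 10 = 2 · 5.
Divisors of 10: 1, 2, 5, 10.
Evaluate successive powers at the divisors of 10:
8^1 ≡ 8 (mod 11)
8^2 ≡ 9 (mod 11)
8^5 ≡ 10 (mod 11)
8^10 ≡ 1 (mod 11) ✓
The smallest such exponent is 10, so the order of 8 is 10.

10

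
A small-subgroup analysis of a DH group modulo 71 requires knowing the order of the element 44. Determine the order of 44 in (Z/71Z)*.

70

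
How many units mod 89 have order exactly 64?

φ(89) = 89 − 1 = 88 = 2^3 · 11.
In a cyclic group of order 88, there are φ(d) elements of order d for each divisor d of 88, and zero for non-divisors.
64 does not divide 88, so no element of (Z/89Z)^× has order 64.

0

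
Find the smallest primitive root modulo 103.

φ(103) = 103 − 1 = 102 = 2 · 3 · 17.
Test candidates g = 2, 3, … against the prime factors q ∈ {2, 3, 17} of φ(103): g is a generator iff g^(102/q) ≢ 1 for every such q.
g = 2: 2^51 ≡ 1 — hits 1, so not a primitive root.
g = 3: 3^51 ≡ 102; 3^34 ≡ 1 — hits 1, so not a primitive root.
g = 4: 4^51 ≡ 1 — hits 1, so not a primitive root.
g = 5: 5^51 ≡ 102; 5^34 ≡ 56; 5^6 ≡ 72 — none is 1, so 5 is a primitive root.
Hence the least primitive root of 103 is 5.

5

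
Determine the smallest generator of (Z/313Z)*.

φ(313) = 313 − 1 = 312 = 2^3 · 3 · 13.
g is a primitive root iff g^(312/q) ≢ 1 (mod 313) for each prime q ∈ {2, 3, 13}.
g = 2: 2^156 ≡ 1 — hits 1, so not a primitive root.
g = 3: 3^156 ≡ 1 — hits 1, so not a primitive root.
g = 4: 4^156 ≡ 1 — hits 1, so not a primitive root.
g = 5: 5^156 ≡ 312; 5^104 ≡ 1 — hits 1, so not a primitive root.
g = 6: 6^156 ≡ 1 — hits 1, so not a primitive root.
g = 7: 7^156 ≡ 312; 7^104 ≡ 1 — hits 1, so not a primitive root.
g = 8: 8^156 ≡ 1 — hits 1, so not a primitive root.
g = 9: 9^156 ≡ 1 — hits 1, so not a primitive root.
g = 10: 10^156 ≡ 312; 10^104 ≡ 214; 10^24 ≡ 103 — none is 1, so 10 is a primitive root.
Hence the least primitive root of 313 is 10.

10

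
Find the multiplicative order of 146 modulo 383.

By Lagrange's theorem, ord_383(146) divides φ(383) = 383 − 1 = 382 = 2 · 191.
Divisors of 382: 1, 2, 191, 382.
Check 146^d mod 383 for each divisor in increasing order:
146^1 ≡ 146 (mod 383)
146^2 ≡ 251 (mod 383)
146^191 ≡ 1 (mod 383) ✓
The smallest such exponent is 191, so the order of 146 is 191.

191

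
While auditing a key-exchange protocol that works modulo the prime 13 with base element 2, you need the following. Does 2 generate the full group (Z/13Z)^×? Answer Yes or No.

Yes

φ(13) = 13 − 1 = 12 = 2^2 · 3.
It suffices to check that the order of 2 is not a proper divisor of 12: compute 2^(12/q) for q ∈ {2, 3}.
2^6 ≡ 12 (mod 13)  [q = 2: ≢ 1 ✓]
2^4 ≡ 3 (mod 13)  [q = 3: ≢ 1 ✓]
All checks pass, so 2 has order 12 and is a primitive root modulo 13.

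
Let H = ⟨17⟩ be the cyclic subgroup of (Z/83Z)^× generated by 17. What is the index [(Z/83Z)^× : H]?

ord(17) | φ(83) = 83 − 1 = 82 = 2 · 41.
Divisors of 82: 1, 2, 41, 82.
Compute 17^d (mod 83) for the divisors d until we hit 1:
17^1 ≡ 17 (mod 83)
17^2 ≡ 40 (mod 83)
17^41 ≡ 1 (mod 83) ✓
So ord_83(17) = 41, hence |⟨17⟩| = 41.
The index is φ(83) / ord(17) = 82 / 41 = 2.

2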